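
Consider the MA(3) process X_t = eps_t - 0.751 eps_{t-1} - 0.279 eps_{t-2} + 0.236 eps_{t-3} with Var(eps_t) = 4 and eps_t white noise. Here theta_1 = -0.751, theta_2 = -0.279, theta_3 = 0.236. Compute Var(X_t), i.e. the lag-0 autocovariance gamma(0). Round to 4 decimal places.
\gamma(0) = 6.7902

For an MA(q) process X_t = eps_t + sum_i theta_i eps_{t-i} with
Var(eps_t) = sigma^2, the variance is
  gamma(0) = sigma^2 * (1 + sum_i theta_i^2).
  sum_i theta_i^2 = (-0.751)^2 + (-0.279)^2 + (0.236)^2 = 0.564001 + 0.077841 + 0.055696 = 0.697538.
  gamma(0) = 4 * (1 + 0.697538) = 4 * 1.697538 = 6.790152, which rounds to 6.7902.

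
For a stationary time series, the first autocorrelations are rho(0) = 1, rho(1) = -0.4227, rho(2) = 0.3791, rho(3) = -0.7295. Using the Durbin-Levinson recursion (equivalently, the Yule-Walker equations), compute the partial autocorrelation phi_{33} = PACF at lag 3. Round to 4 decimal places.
\phi_{33} = -0.6541

The PACF at lag k is phi_{kk}, the last component of the solution
to the Yule-Walker system G_k phi = r_k where
  (G_k)_{ij} = rho(|i - j|), (r_k)_i = rho(i), i,j = 1..k.
Equivalently, Durbin-Levinson gives phi_{kk} iteratively:
  phi_{11} = rho(1)
  phi_{kk} = [rho(k) - sum_{j=1..k-1} phi_{k-1,j} rho(k-j)]
            / [1 - sum_{j=1..k-1} phi_{k-1,j} rho(j)],
  phi_{k,j} = phi_{k-1,j} - phi_{kk} phi_{k-1,k-j},  j = 1..k-1.
Step k = 1:
  phi_11 = rho(1) = -0.4227.
Step k = 2:
  phi_22 = [rho(2) - phi_11 rho(1)] / [1 - phi_11 rho(1)] = [0.3791 - (-0.4227)(-0.4227)] / [1 - (-0.4227)(-0.4227)]
         = 0.20042471 / 0.82132471 = 0.244026.
  Update: phi_21 = phi_11 - phi_22 phi_11 = -0.4227 - (0.244026)(-0.4227) = -0.31955.
Step k = 3:
  phi_33 = [rho(3) - phi_21 rho(2) - phi_22 rho(1)] / [1 - phi_21 rho(1) - phi_22 rho(2)]
    numerator   = -0.7295 - (-0.31955)(0.3791) - (0.244026)(-0.4227) = -0.50520868
    denominator = 1 - (-0.31955)(-0.4227) - (0.244026)(0.3791) = 0.77241584
  phi_33 = -0.50520868 / 0.77241584 = -0.6541.
Therefore phi_{33} = -0.6541.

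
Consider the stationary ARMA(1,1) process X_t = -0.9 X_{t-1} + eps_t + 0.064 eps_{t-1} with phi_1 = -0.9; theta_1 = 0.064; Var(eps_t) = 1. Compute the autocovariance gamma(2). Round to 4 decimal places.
\gamma(2) = 3.7319

Multiply the model equation by X_{t-k} and take expectations. With theta_0 = psi_0 = 1 and psi_j the MA(infinity) weights, this gives
  gamma(k) - sum_i phi_i gamma(k-i) = c_k,
  c_k = sigma^2 * sum_{j=k..q} theta_j psi_{j-k}   (c_k = 0 for k > q),
using gamma(-m) = gamma(m).
psi-weights needed (psi_j = theta_j + sum_i phi_i psi_{j-i}):
  psi_1 = theta_1 + phi_1 = 0.064 + (-0.9) = -0.836
Right-hand sides:
  c_0 = sigma^2 (1 + theta_1 psi_1) = 1 * (1 + (0.064)(-0.836)) = 1 * 0.946496 = 0.946496
  c_1 = sigma^2 theta_1 = 1 * (0.064) = 0.064
  c_2 = 0
Equations for k = 0 and k = 1 (AR order 1):
  gamma(0) = phi_1 gamma(1) + c_0
  gamma(1) = phi_1 gamma(0) + c_1
Substituting the second into the first: gamma(0) (1 - phi_1^2) = c_0 + phi_1 c_1, so
  gamma(0) = (c_0 + phi_1 c_1) / (1 - phi_1^2) = (0.946496 + (-0.9)(0.064)) / (1 - (-0.9)^2) = 0.888896 / 0.19 = 4.6784.
  gamma(1) = phi_1 gamma(0) + c_1 = (-0.9)(4.6784) + (0.064) = -4.14656.
For k = 2 (> q): gamma(2) = phi_1 gamma(1) = (-0.9)(-4.14656) = 3.731904.
Therefore gamma(2) = 3.7319 (to 4 decimal places).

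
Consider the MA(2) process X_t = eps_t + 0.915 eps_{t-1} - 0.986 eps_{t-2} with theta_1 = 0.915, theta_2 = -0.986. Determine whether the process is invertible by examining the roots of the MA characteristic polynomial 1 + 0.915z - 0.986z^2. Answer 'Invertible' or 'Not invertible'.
\text{Not invertible}

The MA(q) characteristic polynomial is P(z) = 1 + 0.915z - 0.986z^2.
Invertibility requires all roots to lie outside the unit circle, i.e. |z| > 1 for every root.
Set 1 + (0.915) z + (-0.986) z^2 = 0, i.e. a z^2 + b z + c = 0 with a = -0.986, b = 0.915, c = 1.
Discriminant D = b^2 - 4ac = (0.915)^2 - 4*(-0.986)*1 = 0.837225 - (-3.944) = 4.781225.
D >= 0, so the roots are real: z = (-b +/- sqrt(D)) / (2a) = (-0.915 +/- 2.186601) / (-1.972).
  z_1 = (-0.915 + 2.186601) / (-1.972) = -0.6448,   |z_1| = 0.6448.
  z_2 = (-0.915 - 2.186601) / (-1.972) = 1.5728,   |z_2| = 1.5728.
Moduli of all roots: 0.6448, 1.5728.
All moduli strictly greater than 1? No.
Verdict: Not invertible.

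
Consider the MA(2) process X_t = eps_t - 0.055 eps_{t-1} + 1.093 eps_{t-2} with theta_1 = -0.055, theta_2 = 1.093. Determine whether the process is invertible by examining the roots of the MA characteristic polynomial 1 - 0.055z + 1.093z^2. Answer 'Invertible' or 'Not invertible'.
\text{Not invertible}

The MA(q) characteristic polynomial is P(z) = 1 - 0.055z + 1.093z^2.
Invertibility requires all roots to lie outside the unit circle, i.e. |z| > 1 for every root.
Set 1 + (-0.055) z + (1.093) z^2 = 0, i.e. a z^2 + b z + c = 0 with a = 1.093, b = -0.055, c = 1.
Discriminant D = b^2 - 4ac = (-0.055)^2 - 4*(1.093)*1 = 0.003025 - (4.372) = -4.368975.
D < 0, so the roots are the complex-conjugate pair z = (-b +/- i sqrt(-D)) / (2a) = 0.0252 +/- 0.9562i.
For a conjugate pair |z|^2 = z * conj(z) = (product of roots) = c/a = 1/(1.093) = 0.914913, so |z| = sqrt(0.914913) = 0.9565 for both roots.
Moduli of all roots: 0.9565, 0.9565.
All moduli strictly greater than 1? No.
Verdict: Not invertible.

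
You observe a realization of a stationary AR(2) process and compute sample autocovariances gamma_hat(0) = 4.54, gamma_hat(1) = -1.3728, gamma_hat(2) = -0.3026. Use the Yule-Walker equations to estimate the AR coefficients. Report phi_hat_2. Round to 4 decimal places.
\hat\phi_{2} = -0.1740

The Yule-Walker equations for an AR(p) process read, in matrix form,
  Gamma_p phi = r_p,   with   (Gamma_p)_{ij} = gamma(|i - j|),
                       (r_p)_i = gamma(i),   i,j = 1..p.
Substitute the sample gammas (Toeplitz matrix and right-hand side of size 2):
  Gamma_p = [[4.54, -1.3728], [-1.3728, 4.54]]
  r_p     = [-1.3728, -0.3026]
Written out:
  4.54 phi_1 - 1.3728 phi_2 = -1.3728
  -1.3728 phi_1 + 4.54 phi_2 = -0.3026
Solve by Cramer's rule:
  det = gamma(0)^2 - gamma(1)^2 = (4.54)^2 - (-1.3728)^2 = 20.6116 - 1.88457984 = 18.72702016
  phi_hat_1 = [gamma(1) gamma(0) - gamma(1) gamma(2)] / det = [(-1.3728)(4.54) - (-1.3728)(-0.3026)] / 18.72702016 = -6.64792128 / 18.72702016 = -0.355
  phi_hat_2 = [gamma(0) gamma(2) - gamma(1)^2] / det = [(4.54)(-0.3026) - (-1.3728)^2] / 18.72702016 = -3.25838384 / 18.72702016 = -0.174
So phi_hat = [-0.3550, -0.1740].
Therefore phi_hat_2 = -0.1740.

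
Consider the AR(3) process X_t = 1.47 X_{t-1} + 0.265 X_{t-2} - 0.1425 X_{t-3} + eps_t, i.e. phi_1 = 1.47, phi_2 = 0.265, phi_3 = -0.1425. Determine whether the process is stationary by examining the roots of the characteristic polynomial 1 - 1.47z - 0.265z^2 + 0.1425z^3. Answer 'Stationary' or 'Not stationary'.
\text{Not stationary}

The AR(p) characteristic polynomial is P(z) = 1 - 1.47z - 0.265z^2 + 0.1425z^3.
Stationarity requires all roots to lie outside the unit circle, i.e. |z| > 1 for every root.
Degree 3: look for a simple real root z0 first, then factor out (1 - z/z0) and solve the remaining quadratic.
Testing z0 = 4: P(4) = 1 + (-1.47)(4) + (-0.265)(4)^2 + (0.1425)(4)^3
  = 1 + (-5.88) + (-4.24) + (9.12) = 0.  So z_0 = 4 is a root, |z_0| = 4.
Divide out the factor (1 - 0.25 z) = (1 - z/z0) (since 1/z0 = 0.25):
  P(z) = (1 - 0.25 z)(1 + (-1.22) z + (-0.57) z^2)
  [check: z-coef -1.22 - (0.25) = -1.47; z^2-coef -0.57 - (0.25)(-1.22) = -0.265; z^3-coef -(0.25)(-0.57) = 0.1425.]
Remaining roots from the quadratic factor 1 + (-1.22) z + (-0.57) z^2:
  Set 1 + (-1.22) z + (-0.57) z^2 = 0, i.e. a z^2 + b z + c = 0 with a = -0.57, b = -1.22, c = 1.
  Discriminant D = b^2 - 4ac = (-1.22)^2 - 4*(-0.57)*1 = 1.4884 - (-2.28) = 3.7684.
  D >= 0, so the roots are real: z = (-b +/- sqrt(D)) / (2a) = (1.22 +/- 1.941237) / (-1.14).
    z_1 = (1.22 + 1.941237) / (-1.14) = -2.773,   |z_1| = 2.773.
    z_2 = (1.22 - 1.941237) / (-1.14) = 0.6327,   |z_2| = 0.6327.
Moduli of all roots: 4.0000, 2.7730, 0.6327.
All moduli strictly greater than 1? No.
Verdict: Not stationary.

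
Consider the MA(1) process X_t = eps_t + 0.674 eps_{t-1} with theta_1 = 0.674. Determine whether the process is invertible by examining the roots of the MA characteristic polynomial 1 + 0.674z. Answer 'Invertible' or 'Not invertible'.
\text{Invertible}

The MA(q) characteristic polynomial is P(z) = 1 + 0.674z.
Invertibility requires all roots to lie outside the unit circle, i.e. |z| > 1 for every root.
This is linear in z: 1 + (0.674) z = 0  =>  z = -1/(0.674) = -1.48368,  |z| = 1.48368.
Moduli of all roots: 1.4837.
All moduli strictly greater than 1? Yes.
Verdict: Invertible.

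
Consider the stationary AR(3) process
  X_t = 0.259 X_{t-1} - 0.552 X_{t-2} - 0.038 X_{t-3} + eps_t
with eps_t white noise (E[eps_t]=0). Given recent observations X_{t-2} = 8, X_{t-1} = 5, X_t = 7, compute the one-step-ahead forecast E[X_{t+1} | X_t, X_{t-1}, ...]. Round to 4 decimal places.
E[X_{t+1} \mid \mathcal F_t] = -1.2510

For an AR(p) model X_t = c + sum_i phi_i X_{t-i} + eps_t, the
one-step-ahead conditional mean is
  E[X_{t+1} | X_t, ...] = c + sum_i phi_i X_{t+1-i}.
Substitute known values:
  E[X_{t+1} | ...] = (0.259) * (7) + (-0.552) * (5) + (-0.038) * (8)
                   = -1.2510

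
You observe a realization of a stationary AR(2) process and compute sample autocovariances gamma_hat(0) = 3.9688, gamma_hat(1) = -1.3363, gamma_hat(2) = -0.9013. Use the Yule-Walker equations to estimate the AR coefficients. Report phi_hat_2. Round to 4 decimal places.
\hat\phi_{2} = -0.3840

The Yule-Walker equations for an AR(p) process read, in matrix form,
  Gamma_p phi = r_p,   with   (Gamma_p)_{ij} = gamma(|i - j|),
                       (r_p)_i = gamma(i),   i,j = 1..p.
Substitute the sample gammas (Toeplitz matrix and right-hand side of size 2):
  Gamma_p = [[3.9688, -1.3363], [-1.3363, 3.9688]]
  r_p     = [-1.3363, -0.9013]
Written out:
  3.9688 phi_1 - 1.3363 phi_2 = -1.3363
  -1.3363 phi_1 + 3.9688 phi_2 = -0.9013
Solve by Cramer's rule:
  det = gamma(0)^2 - gamma(1)^2 = (3.9688)^2 - (-1.3363)^2 = 15.75137344 - 1.78569769 = 13.96567575
  phi_hat_1 = [gamma(1) gamma(0) - gamma(1) gamma(2)] / det = [(-1.3363)(3.9688) - (-1.3363)(-0.9013)] / 13.96567575 = -6.50791463 / 13.96567575 = -0.466
  phi_hat_2 = [gamma(0) gamma(2) - gamma(1)^2] / det = [(3.9688)(-0.9013) - (-1.3363)^2] / 13.96567575 = -5.36277713 / 13.96567575 = -0.384
So phi_hat = [-0.4660, -0.3840].
Therefore phi_hat_2 = -0.3840.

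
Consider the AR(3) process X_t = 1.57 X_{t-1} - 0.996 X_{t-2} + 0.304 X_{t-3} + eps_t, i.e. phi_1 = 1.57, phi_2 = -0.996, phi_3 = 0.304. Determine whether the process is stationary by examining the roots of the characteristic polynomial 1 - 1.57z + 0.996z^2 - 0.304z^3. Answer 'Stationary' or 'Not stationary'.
\text{Stationary}

The AR(p) characteristic polynomial is P(z) = 1 - 1.57z + 0.996z^2 - 0.304z^3.
Stationarity requires all roots to lie outside the unit circle, i.e. |z| > 1 for every root.
Degree 3: look for a simple real root z0 first, then factor out (1 - z/z0) and solve the remaining quadratic.
Testing z0 = 1.25: P(1.25) = 1 + (-1.57)(1.25) + (0.996)(1.25)^2 + (-0.304)(1.25)^3
  = 1 + (-1.9625) + (1.55625) + (-0.59375) = 0.  So z_0 = 1.25 is a root, |z_0| = 1.25.
Divide out the factor (1 - 0.8 z) = (1 - z/z0) (since 1/z0 = 0.8):
  P(z) = (1 - 0.8 z)(1 + (-0.77) z + (0.38) z^2)
  [check: z-coef -0.77 - (0.8) = -1.57; z^2-coef 0.38 - (0.8)(-0.77) = 0.996; z^3-coef -(0.8)(0.38) = -0.304.]
Remaining roots from the quadratic factor 1 + (-0.77) z + (0.38) z^2:
  Set 1 + (-0.77) z + (0.38) z^2 = 0, i.e. a z^2 + b z + c = 0 with a = 0.38, b = -0.77, c = 1.
  Discriminant D = b^2 - 4ac = (-0.77)^2 - 4*(0.38)*1 = 0.5929 - (1.52) = -0.9271.
  D < 0, so the roots are the complex-conjugate pair z = (-b +/- i sqrt(-D)) / (2a) = 1.0132 +/- 1.2669i.
  For a conjugate pair |z|^2 = z * conj(z) = (product of roots) = c/a = 1/(0.38) = 2.631579, so |z| = sqrt(2.631579) = 1.6222 for both roots.
Moduli of all roots: 1.2500, 1.6222, 1.6222.
All moduli strictly greater than 1? Yes.
Verdict: Stationary.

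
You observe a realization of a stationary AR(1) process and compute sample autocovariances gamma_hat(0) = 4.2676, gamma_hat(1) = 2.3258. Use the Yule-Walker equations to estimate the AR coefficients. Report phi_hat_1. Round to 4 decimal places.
\hat\phi_{1} = 0.5450

The Yule-Walker equations for an AR(p) process read, in matrix form,
  Gamma_p phi = r_p,   with   (Gamma_p)_{ij} = gamma(|i - j|),
                       (r_p)_i = gamma(i),   i,j = 1..p.
Substitute the sample gammas (Toeplitz matrix and right-hand side of size 1):
  Gamma_p = [[4.2676]]
  r_p     = [2.3258]
With p = 1 this is the single equation gamma(0) phi_1 = gamma(1):
  phi_hat_1 = gamma(1) / gamma(0) = 2.3258 / 4.2676 = 0.5450.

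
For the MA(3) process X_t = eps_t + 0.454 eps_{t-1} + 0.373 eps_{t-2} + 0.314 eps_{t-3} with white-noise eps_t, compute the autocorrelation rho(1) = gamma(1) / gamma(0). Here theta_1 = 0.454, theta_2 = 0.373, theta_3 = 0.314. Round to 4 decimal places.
\rho(1) = 0.5128

For an MA(q) process with theta_0 = 1, the autocovariance is
  gamma(k) = sigma^2 * sum_{i=0..q-k} theta_i * theta_{i+k},
and rho(k) = gamma(k) / gamma(0). Sigma^2 cancels.
  numerator   = (1)*(0.454) + (0.454)*(0.373) + (0.373)*(0.314) = 0.740464.
  denominator = (1)^2 + (0.454)^2 + (0.373)^2 + (0.314)^2 = 1.443841.
  rho(1) = 0.740464 / 1.443841 = 0.5128.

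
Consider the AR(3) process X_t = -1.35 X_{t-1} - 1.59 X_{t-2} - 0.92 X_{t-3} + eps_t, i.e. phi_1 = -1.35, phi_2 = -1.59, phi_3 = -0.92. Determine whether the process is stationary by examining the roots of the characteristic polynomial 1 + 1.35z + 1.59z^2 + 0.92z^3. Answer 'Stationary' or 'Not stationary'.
\text{Not stationary}

The AR(p) characteristic polynomial is P(z) = 1 + 1.35z + 1.59z^2 + 0.92z^3.
Stationarity requires all roots to lie outside the unit circle, i.e. |z| > 1 for every root.
Degree 3: look for a simple real root z0 first, then factor out (1 - z/z0) and solve the remaining quadratic.
Testing z0 = -1.25: P(-1.25) = 1 + (1.35)(-1.25) + (1.59)(-1.25)^2 + (0.92)(-1.25)^3
  = 1 + (-1.6875) + (2.484375) + (-1.796875) = 0.  So z_0 = -1.25 is a root, |z_0| = 1.25.
Divide out the factor (1 + 0.8 z) = (1 - z/z0) (since 1/z0 = -0.8):
  P(z) = (1 + 0.8 z)(1 + (0.55) z + (1.15) z^2)
  [check: z-coef 0.55 - (-0.8) = 1.35; z^2-coef 1.15 - (-0.8)(0.55) = 1.59; z^3-coef -(-0.8)(1.15) = 0.92.]
Remaining roots from the quadratic factor 1 + (0.55) z + (1.15) z^2:
  Set 1 + (0.55) z + (1.15) z^2 = 0, i.e. a z^2 + b z + c = 0 with a = 1.15, b = 0.55, c = 1.
  Discriminant D = b^2 - 4ac = (0.55)^2 - 4*(1.15)*1 = 0.3025 - (4.6) = -4.2975.
  D < 0, so the roots are the complex-conjugate pair z = (-b +/- i sqrt(-D)) / (2a) = -0.2391 +/- 0.9013i.
  For a conjugate pair |z|^2 = z * conj(z) = (product of roots) = c/a = 1/(1.15) = 0.869565, so |z| = sqrt(0.869565) = 0.9325 for both roots.
Moduli of all roots: 1.2500, 0.9325, 0.9325.
All moduli strictly greater than 1? No.
Verdict: Not stationary.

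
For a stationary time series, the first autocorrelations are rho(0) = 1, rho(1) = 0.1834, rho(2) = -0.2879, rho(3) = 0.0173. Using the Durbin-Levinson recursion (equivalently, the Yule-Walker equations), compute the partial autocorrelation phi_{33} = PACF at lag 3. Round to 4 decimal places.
\phi_{33} = 0.1730

The PACF at lag k is phi_{kk}, the last component of the solution
to the Yule-Walker system G_k phi = r_k where
  (G_k)_{ij} = rho(|i - j|), (r_k)_i = rho(i), i,j = 1..k.
Equivalently, Durbin-Levinson gives phi_{kk} iteratively:
  phi_{11} = rho(1)
  phi_{kk} = [rho(k) - sum_{j=1..k-1} phi_{k-1,j} rho(k-j)]
            / [1 - sum_{j=1..k-1} phi_{k-1,j} rho(j)],
  phi_{k,j} = phi_{k-1,j} - phi_{kk} phi_{k-1,k-j},  j = 1..k-1.
Step k = 1:
  phi_11 = rho(1) = 0.1834.
Step k = 2:
  phi_22 = [rho(2) - phi_11 rho(1)] / [1 - phi_11 rho(1)] = [-0.2879 - (0.1834)(0.1834)] / [1 - (0.1834)(0.1834)]
         = -0.32153556 / 0.96636444 = -0.332727.
  Update: phi_21 = phi_11 - phi_22 phi_11 = 0.1834 - (-0.332727)(0.1834) = 0.244422.
Step k = 3:
  phi_33 = [rho(3) - phi_21 rho(2) - phi_22 rho(1)] / [1 - phi_21 rho(1) - phi_22 rho(2)]
    numerator   = 0.0173 - (0.244422)(-0.2879) - (-0.332727)(0.1834) = 0.14869127
    denominator = 1 - (0.244422)(0.1834) - (-0.332727)(-0.2879) = 0.85938087
  phi_33 = 0.14869127 / 0.85938087 = 0.173.
Therefore phi_{33} = 0.1730.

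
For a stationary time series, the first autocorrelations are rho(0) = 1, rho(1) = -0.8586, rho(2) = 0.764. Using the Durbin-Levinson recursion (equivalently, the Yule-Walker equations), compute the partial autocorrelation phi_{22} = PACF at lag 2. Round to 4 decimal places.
\phi_{22} = 0.1020

The PACF at lag k is phi_{kk}, the last component of the solution
to the Yule-Walker system G_k phi = r_k where
  (G_k)_{ij} = rho(|i - j|), (r_k)_i = rho(i), i,j = 1..k.
Equivalently, Durbin-Levinson gives phi_{kk} iteratively:
  phi_{11} = rho(1)
  phi_{kk} = [rho(k) - sum_{j=1..k-1} phi_{k-1,j} rho(k-j)]
            / [1 - sum_{j=1..k-1} phi_{k-1,j} rho(j)],
  phi_{k,j} = phi_{k-1,j} - phi_{kk} phi_{k-1,k-j},  j = 1..k-1.
Step k = 1:
  phi_11 = rho(1) = -0.8586.
Step k = 2:
  phi_22 = [rho(2) - phi_11 rho(1)] / [1 - phi_11 rho(1)] = [0.764 - (-0.8586)(-0.8586)] / [1 - (-0.8586)(-0.8586)]
         = 0.02680604 / 0.26280604 = 0.102.
Therefore phi_{22} = 0.1020.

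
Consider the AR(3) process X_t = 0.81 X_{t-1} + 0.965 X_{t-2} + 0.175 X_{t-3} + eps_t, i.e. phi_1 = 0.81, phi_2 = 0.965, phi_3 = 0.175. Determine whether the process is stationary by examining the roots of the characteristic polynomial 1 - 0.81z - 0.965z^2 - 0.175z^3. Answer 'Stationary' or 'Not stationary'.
\text{Not stationary}

The AR(p) characteristic polynomial is P(z) = 1 - 0.81z - 0.965z^2 - 0.175z^3.
Stationarity requires all roots to lie outside the unit circle, i.e. |z| > 1 for every root.
Degree 3: look for a simple real root z0 first, then factor out (1 - z/z0) and solve the remaining quadratic.
Testing z0 = -4: P(-4) = 1 + (-0.81)(-4) + (-0.965)(-4)^2 + (-0.175)(-4)^3
  = 1 + (3.24) + (-15.44) + (11.2) = 0.  So z_0 = -4 is a root, |z_0| = 4.
Divide out the factor (1 + 0.25 z) = (1 - z/z0) (since 1/z0 = -0.25):
  P(z) = (1 + 0.25 z)(1 + (-1.06) z + (-0.7) z^2)
  [check: z-coef -1.06 - (-0.25) = -0.81; z^2-coef -0.7 - (-0.25)(-1.06) = -0.965; z^3-coef -(-0.25)(-0.7) = -0.175.]
Remaining roots from the quadratic factor 1 + (-1.06) z + (-0.7) z^2:
  Set 1 + (-1.06) z + (-0.7) z^2 = 0, i.e. a z^2 + b z + c = 0 with a = -0.7, b = -1.06, c = 1.
  Discriminant D = b^2 - 4ac = (-1.06)^2 - 4*(-0.7)*1 = 1.1236 - (-2.8) = 3.9236.
  D >= 0, so the roots are real: z = (-b +/- sqrt(D)) / (2a) = (1.06 +/- 1.980808) / (-1.4).
    z_1 = (1.06 + 1.980808) / (-1.4) = -2.172,   |z_1| = 2.172.
    z_2 = (1.06 - 1.980808) / (-1.4) = 0.6577,   |z_2| = 0.6577.
Moduli of all roots: 4.0000, 2.1720, 0.6577.
All moduli strictly greater than 1? No.
Verdict: Not stationary.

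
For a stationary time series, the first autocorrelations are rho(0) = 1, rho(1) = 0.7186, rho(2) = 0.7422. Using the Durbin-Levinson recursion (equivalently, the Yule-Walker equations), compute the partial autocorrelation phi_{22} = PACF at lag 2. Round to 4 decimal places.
\phi_{22} = 0.4669

The PACF at lag k is phi_{kk}, the last component of the solution
to the Yule-Walker system G_k phi = r_k where
  (G_k)_{ij} = rho(|i - j|), (r_k)_i = rho(i), i,j = 1..k.
Equivalently, Durbin-Levinson gives phi_{kk} iteratively:
  phi_{11} = rho(1)
  phi_{kk} = [rho(k) - sum_{j=1..k-1} phi_{k-1,j} rho(k-j)]
            / [1 - sum_{j=1..k-1} phi_{k-1,j} rho(j)],
  phi_{k,j} = phi_{k-1,j} - phi_{kk} phi_{k-1,k-j},  j = 1..k-1.
Step k = 1:
  phi_11 = rho(1) = 0.7186.
Step k = 2:
  phi_22 = [rho(2) - phi_11 rho(1)] / [1 - phi_11 rho(1)] = [0.7422 - (0.7186)(0.7186)] / [1 - (0.7186)(0.7186)]
         = 0.22581404 / 0.48361404 = 0.4669.
Therefore phi_{22} = 0.4669.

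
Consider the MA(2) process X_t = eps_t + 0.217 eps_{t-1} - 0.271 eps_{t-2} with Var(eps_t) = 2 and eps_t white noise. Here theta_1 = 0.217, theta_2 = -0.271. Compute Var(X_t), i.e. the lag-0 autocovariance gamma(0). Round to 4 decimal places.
\gamma(0) = 2.2411

For an MA(q) process X_t = eps_t + sum_i theta_i eps_{t-i} with
Var(eps_t) = sigma^2, the variance is
  gamma(0) = sigma^2 * (1 + sum_i theta_i^2).
  sum_i theta_i^2 = (0.217)^2 + (-0.271)^2 = 0.047089 + 0.073441 = 0.12053.
  gamma(0) = 2 * (1 + 0.12053) = 2 * 1.12053 = 2.24106, which rounds to 2.2411.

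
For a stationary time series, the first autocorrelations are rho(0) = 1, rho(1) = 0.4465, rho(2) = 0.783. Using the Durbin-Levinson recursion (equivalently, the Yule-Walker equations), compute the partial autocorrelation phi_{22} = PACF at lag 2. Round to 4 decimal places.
\phi_{22} = 0.7290

The PACF at lag k is phi_{kk}, the last component of the solution
to the Yule-Walker system G_k phi = r_k where
  (G_k)_{ij} = rho(|i - j|), (r_k)_i = rho(i), i,j = 1..k.
Equivalently, Durbin-Levinson gives phi_{kk} iteratively:
  phi_{11} = rho(1)
  phi_{kk} = [rho(k) - sum_{j=1..k-1} phi_{k-1,j} rho(k-j)]
            / [1 - sum_{j=1..k-1} phi_{k-1,j} rho(j)],
  phi_{k,j} = phi_{k-1,j} - phi_{kk} phi_{k-1,k-j},  j = 1..k-1.
Step k = 1:
  phi_11 = rho(1) = 0.4465.
Step k = 2:
  phi_22 = [rho(2) - phi_11 rho(1)] / [1 - phi_11 rho(1)] = [0.783 - (0.4465)(0.4465)] / [1 - (0.4465)(0.4465)]
         = 0.58363775 / 0.80063775 = 0.729.
Therefore phi_{22} = 0.7290.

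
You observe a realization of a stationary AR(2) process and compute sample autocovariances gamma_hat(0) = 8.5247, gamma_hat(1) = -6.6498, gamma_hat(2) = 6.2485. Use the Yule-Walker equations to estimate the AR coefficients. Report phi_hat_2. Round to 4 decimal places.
\hat\phi_{2} = 0.3180

The Yule-Walker equations for an AR(p) process read, in matrix form,
  Gamma_p phi = r_p,   with   (Gamma_p)_{ij} = gamma(|i - j|),
                       (r_p)_i = gamma(i),   i,j = 1..p.
Substitute the sample gammas (Toeplitz matrix and right-hand side of size 2):
  Gamma_p = [[8.5247, -6.6498], [-6.6498, 8.5247]]
  r_p     = [-6.6498, 6.2485]
Written out:
  8.5247 phi_1 - 6.6498 phi_2 = -6.6498
  -6.6498 phi_1 + 8.5247 phi_2 = 6.2485
Solve by Cramer's rule:
  det = gamma(0)^2 - gamma(1)^2 = (8.5247)^2 - (-6.6498)^2 = 72.67051009 - 44.21984004 = 28.45067005
  phi_hat_1 = [gamma(1) gamma(0) - gamma(1) gamma(2)] / det = [(-6.6498)(8.5247) - (-6.6498)(6.2485)] / 28.45067005 = -15.13627476 / 28.45067005 = -0.532
  phi_hat_2 = [gamma(0) gamma(2) - gamma(1)^2] / det = [(8.5247)(6.2485) - (-6.6498)^2] / 28.45067005 = 9.04674791 / 28.45067005 = 0.318
So phi_hat = [-0.5320, 0.3180].
Therefore phi_hat_2 = 0.3180.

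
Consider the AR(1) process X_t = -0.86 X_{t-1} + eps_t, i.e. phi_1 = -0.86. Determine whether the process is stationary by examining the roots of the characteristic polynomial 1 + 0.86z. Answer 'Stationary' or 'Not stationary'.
\text{Stationary}

The AR(p) characteristic polynomial is P(z) = 1 + 0.86z.
Stationarity requires all roots to lie outside the unit circle, i.e. |z| > 1 for every root.
This is linear in z: 1 + (0.86) z = 0  =>  z = -1/(0.86) = -1.162791,  |z| = 1.162791.
Moduli of all roots: 1.1628.
All moduli strictly greater than 1? Yes.
Verdict: Stationary.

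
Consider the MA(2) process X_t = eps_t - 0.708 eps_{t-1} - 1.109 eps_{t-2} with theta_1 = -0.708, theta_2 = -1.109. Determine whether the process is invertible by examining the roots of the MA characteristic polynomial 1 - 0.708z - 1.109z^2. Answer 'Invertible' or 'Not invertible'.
\text{Not invertible}

The MA(q) characteristic polynomial is P(z) = 1 - 0.708z - 1.109z^2.
Invertibility requires all roots to lie outside the unit circle, i.e. |z| > 1 for every root.
Set 1 + (-0.708) z + (-1.109) z^2 = 0, i.e. a z^2 + b z + c = 0 with a = -1.109, b = -0.708, c = 1.
Discriminant D = b^2 - 4ac = (-0.708)^2 - 4*(-1.109)*1 = 0.501264 - (-4.436) = 4.937264.
D >= 0, so the roots are real: z = (-b +/- sqrt(D)) / (2a) = (0.708 +/- 2.221995) / (-2.218).
  z_1 = (0.708 + 2.221995) / (-2.218) = -1.321,   |z_1| = 1.321.
  z_2 = (0.708 - 2.221995) / (-2.218) = 0.6826,   |z_2| = 0.6826.
Moduli of all roots: 1.3210, 0.6826.
All moduli strictly greater than 1? No.
Verdict: Not invertible.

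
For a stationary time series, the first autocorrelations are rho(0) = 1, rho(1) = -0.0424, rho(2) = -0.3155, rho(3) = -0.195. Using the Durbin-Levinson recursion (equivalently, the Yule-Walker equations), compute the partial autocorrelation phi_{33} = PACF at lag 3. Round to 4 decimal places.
\phi_{33} = -0.2520

The PACF at lag k is phi_{kk}, the last component of the solution
to the Yule-Walker system G_k phi = r_k where
  (G_k)_{ij} = rho(|i - j|), (r_k)_i = rho(i), i,j = 1..k.
Equivalently, Durbin-Levinson gives phi_{kk} iteratively:
  phi_{11} = rho(1)
  phi_{kk} = [rho(k) - sum_{j=1..k-1} phi_{k-1,j} rho(k-j)]
            / [1 - sum_{j=1..k-1} phi_{k-1,j} rho(j)],
  phi_{k,j} = phi_{k-1,j} - phi_{kk} phi_{k-1,k-j},  j = 1..k-1.
Step k = 1:
  phi_11 = rho(1) = -0.0424.
Step k = 2:
  phi_22 = [rho(2) - phi_11 rho(1)] / [1 - phi_11 rho(1)] = [-0.3155 - (-0.0424)(-0.0424)] / [1 - (-0.0424)(-0.0424)]
         = -0.31729776 / 0.99820224 = -0.317869.
  Update: phi_21 = phi_11 - phi_22 phi_11 = -0.0424 - (-0.317869)(-0.0424) = -0.055878.
Step k = 3:
  phi_33 = [rho(3) - phi_21 rho(2) - phi_22 rho(1)] / [1 - phi_21 rho(1) - phi_22 rho(2)]
    numerator   = -0.195 - (-0.055878)(-0.3155) - (-0.317869)(-0.0424) = -0.22610705
    denominator = 1 - (-0.055878)(-0.0424) - (-0.317869)(-0.3155) = 0.89734305
  phi_33 = -0.22610705 / 0.89734305 = -0.252.
Therefore phi_{33} = -0.2520.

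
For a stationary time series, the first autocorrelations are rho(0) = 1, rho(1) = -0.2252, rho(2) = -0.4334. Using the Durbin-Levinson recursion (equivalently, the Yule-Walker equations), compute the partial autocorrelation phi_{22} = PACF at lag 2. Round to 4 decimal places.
\phi_{22} = -0.5100

The PACF at lag k is phi_{kk}, the last component of the solution
to the Yule-Walker system G_k phi = r_k where
  (G_k)_{ij} = rho(|i - j|), (r_k)_i = rho(i), i,j = 1..k.
Equivalently, Durbin-Levinson gives phi_{kk} iteratively:
  phi_{11} = rho(1)
  phi_{kk} = [rho(k) - sum_{j=1..k-1} phi_{k-1,j} rho(k-j)]
            / [1 - sum_{j=1..k-1} phi_{k-1,j} rho(j)],
  phi_{k,j} = phi_{k-1,j} - phi_{kk} phi_{k-1,k-j},  j = 1..k-1.
Step k = 1:
  phi_11 = rho(1) = -0.2252.
Step k = 2:
  phi_22 = [rho(2) - phi_11 rho(1)] / [1 - phi_11 rho(1)] = [-0.4334 - (-0.2252)(-0.2252)] / [1 - (-0.2252)(-0.2252)]
         = -0.48411504 / 0.94928496 = -0.51.
Therefore phi_{22} = -0.5100.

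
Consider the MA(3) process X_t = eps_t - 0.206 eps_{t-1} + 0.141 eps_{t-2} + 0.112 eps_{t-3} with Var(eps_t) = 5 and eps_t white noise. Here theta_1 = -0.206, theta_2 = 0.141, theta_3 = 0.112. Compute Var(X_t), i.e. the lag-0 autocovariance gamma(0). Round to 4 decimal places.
\gamma(0) = 5.3743

For an MA(q) process X_t = eps_t + sum_i theta_i eps_{t-i} with
Var(eps_t) = sigma^2, the variance is
  gamma(0) = sigma^2 * (1 + sum_i theta_i^2).
  sum_i theta_i^2 = (-0.206)^2 + (0.141)^2 + (0.112)^2 = 0.042436 + 0.019881 + 0.012544 = 0.074861.
  gamma(0) = 5 * (1 + 0.074861) = 5 * 1.074861 = 5.374305, which rounds to 5.3743.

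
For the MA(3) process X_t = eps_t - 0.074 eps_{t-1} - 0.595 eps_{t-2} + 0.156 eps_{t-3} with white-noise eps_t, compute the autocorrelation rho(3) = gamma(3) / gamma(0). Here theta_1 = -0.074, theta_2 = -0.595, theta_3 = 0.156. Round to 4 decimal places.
\rho(3) = 0.1127

For an MA(q) process with theta_0 = 1, the autocovariance is
  gamma(k) = sigma^2 * sum_{i=0..q-k} theta_i * theta_{i+k},
and rho(k) = gamma(k) / gamma(0). Sigma^2 cancels.
  numerator   = (1)*(0.156) = 0.156.
  denominator = (1)^2 + (-0.074)^2 + (-0.595)^2 + (0.156)^2 = 1.383837.
  rho(3) = 0.156 / 1.383837 = 0.1127.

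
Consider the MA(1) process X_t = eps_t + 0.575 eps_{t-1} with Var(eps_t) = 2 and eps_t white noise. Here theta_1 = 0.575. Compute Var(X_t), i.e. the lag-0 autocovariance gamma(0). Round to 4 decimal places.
\gamma(0) = 2.6613

For an MA(q) process X_t = eps_t + sum_i theta_i eps_{t-i} with
Var(eps_t) = sigma^2, the variance is
  gamma(0) = sigma^2 * (1 + sum_i theta_i^2).
  sum_i theta_i^2 = (0.575)^2 = 0.330625.
  gamma(0) = 2 * (1 + 0.330625) = 2 * 1.330625 = 2.66125, which rounds to 2.6613.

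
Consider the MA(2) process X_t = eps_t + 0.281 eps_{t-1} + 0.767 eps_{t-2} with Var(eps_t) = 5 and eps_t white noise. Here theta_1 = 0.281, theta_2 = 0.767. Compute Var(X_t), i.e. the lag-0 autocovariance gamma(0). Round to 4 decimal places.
\gamma(0) = 8.3363

For an MA(q) process X_t = eps_t + sum_i theta_i eps_{t-i} with
Var(eps_t) = sigma^2, the variance is
  gamma(0) = sigma^2 * (1 + sum_i theta_i^2).
  sum_i theta_i^2 = (0.281)^2 + (0.767)^2 = 0.078961 + 0.588289 = 0.66725.
  gamma(0) = 5 * (1 + 0.66725) = 5 * 1.66725 = 8.33625, which rounds to 8.3363.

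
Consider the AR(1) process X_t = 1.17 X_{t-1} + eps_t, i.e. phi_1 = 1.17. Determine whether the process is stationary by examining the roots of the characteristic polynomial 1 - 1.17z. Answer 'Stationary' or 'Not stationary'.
\text{Not stationary}

The AR(p) characteristic polynomial is P(z) = 1 - 1.17z.
Stationarity requires all roots to lie outside the unit circle, i.e. |z| > 1 for every root.
This is linear in z: 1 + (-1.17) z = 0  =>  z = -1/(-1.17) = 0.854701,  |z| = 0.854701.
Moduli of all roots: 0.8547.
All moduli strictly greater than 1? No.
Verdict: Not stationary.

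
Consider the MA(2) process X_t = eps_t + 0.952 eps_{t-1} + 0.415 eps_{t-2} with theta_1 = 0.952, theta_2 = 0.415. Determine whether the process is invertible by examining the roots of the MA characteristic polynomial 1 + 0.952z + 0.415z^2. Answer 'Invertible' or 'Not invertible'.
\text{Invertible}

The MA(q) characteristic polynomial is P(z) = 1 + 0.952z + 0.415z^2.
Invertibility requires all roots to lie outside the unit circle, i.e. |z| > 1 for every root.
Set 1 + (0.952) z + (0.415) z^2 = 0, i.e. a z^2 + b z + c = 0 with a = 0.415, b = 0.952, c = 1.
Discriminant D = b^2 - 4ac = (0.952)^2 - 4*(0.415)*1 = 0.906304 - (1.66) = -0.753696.
D < 0, so the roots are the complex-conjugate pair z = (-b +/- i sqrt(-D)) / (2a) = -1.147 +/- 1.046i.
For a conjugate pair |z|^2 = z * conj(z) = (product of roots) = c/a = 1/(0.415) = 2.409639, so |z| = sqrt(2.409639) = 1.5523 for both roots.
Moduli of all roots: 1.5523, 1.5523.
All moduli strictly greater than 1? Yes.
Verdict: Invertible.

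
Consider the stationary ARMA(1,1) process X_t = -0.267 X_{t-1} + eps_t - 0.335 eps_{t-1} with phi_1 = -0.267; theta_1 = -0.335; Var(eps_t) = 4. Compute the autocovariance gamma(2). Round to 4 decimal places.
\gamma(2) = 0.7542

Multiply the model equation by X_{t-k} and take expectations. With theta_0 = psi_0 = 1 and psi_j the MA(infinity) weights, this gives
  gamma(k) - sum_i phi_i gamma(k-i) = c_k,
  c_k = sigma^2 * sum_{j=k..q} theta_j psi_{j-k}   (c_k = 0 for k > q),
using gamma(-m) = gamma(m).
psi-weights needed (psi_j = theta_j + sum_i phi_i psi_{j-i}):
  psi_1 = theta_1 + phi_1 = -0.335 + (-0.267) = -0.602
Right-hand sides:
  c_0 = sigma^2 (1 + theta_1 psi_1) = 4 * (1 + (-0.335)(-0.602)) = 4 * 1.20167 = 4.80668
  c_1 = sigma^2 theta_1 = 4 * (-0.335) = -1.34
  c_2 = 0
Equations for k = 0 and k = 1 (AR order 1):
  gamma(0) = phi_1 gamma(1) + c_0
  gamma(1) = phi_1 gamma(0) + c_1
Substituting the second into the first: gamma(0) (1 - phi_1^2) = c_0 + phi_1 c_1, so
  gamma(0) = (c_0 + phi_1 c_1) / (1 - phi_1^2) = (4.80668 + (-0.267)(-1.34)) / (1 - (-0.267)^2) = 5.16446 / 0.928711 = 5.56089.
  gamma(1) = phi_1 gamma(0) + c_1 = (-0.267)(5.56089) + (-1.34) = -2.824758.
For k = 2 (> q): gamma(2) = phi_1 gamma(1) = (-0.267)(-2.824758) = 0.75421.
Therefore gamma(2) = 0.7542 (to 4 decimal places).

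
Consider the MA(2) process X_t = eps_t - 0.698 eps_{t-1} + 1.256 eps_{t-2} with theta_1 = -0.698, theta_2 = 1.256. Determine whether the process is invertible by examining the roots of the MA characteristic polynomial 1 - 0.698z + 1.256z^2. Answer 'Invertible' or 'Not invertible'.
\text{Not invertible}

The MA(q) characteristic polynomial is P(z) = 1 - 0.698z + 1.256z^2.
Invertibility requires all roots to lie outside the unit circle, i.e. |z| > 1 for every root.
Set 1 + (-0.698) z + (1.256) z^2 = 0, i.e. a z^2 + b z + c = 0 with a = 1.256, b = -0.698, c = 1.
Discriminant D = b^2 - 4ac = (-0.698)^2 - 4*(1.256)*1 = 0.487204 - (5.024) = -4.536796.
D < 0, so the roots are the complex-conjugate pair z = (-b +/- i sqrt(-D)) / (2a) = 0.2779 +/- 0.8479i.
For a conjugate pair |z|^2 = z * conj(z) = (product of roots) = c/a = 1/(1.256) = 0.796178, so |z| = sqrt(0.796178) = 0.8923 for both roots.
Moduli of all roots: 0.8923, 0.8923.
All moduli strictly greater than 1? No.
Verdict: Not invertible.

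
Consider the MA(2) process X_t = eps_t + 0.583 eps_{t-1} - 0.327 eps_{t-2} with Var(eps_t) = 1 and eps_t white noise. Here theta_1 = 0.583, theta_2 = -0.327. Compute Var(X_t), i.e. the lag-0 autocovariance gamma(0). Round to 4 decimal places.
\gamma(0) = 1.4468

For an MA(q) process X_t = eps_t + sum_i theta_i eps_{t-i} with
Var(eps_t) = sigma^2, the variance is
  gamma(0) = sigma^2 * (1 + sum_i theta_i^2).
  sum_i theta_i^2 = (0.583)^2 + (-0.327)^2 = 0.339889 + 0.106929 = 0.446818.
  gamma(0) = 1 * (1 + 0.446818) = 1 * 1.446818 = 1.446818, which rounds to 1.4468.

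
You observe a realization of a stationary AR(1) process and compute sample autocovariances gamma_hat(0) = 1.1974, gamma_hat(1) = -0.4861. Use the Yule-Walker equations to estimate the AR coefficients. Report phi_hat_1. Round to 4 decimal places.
\hat\phi_{1} = -0.4060

The Yule-Walker equations for an AR(p) process read, in matrix form,
  Gamma_p phi = r_p,   with   (Gamma_p)_{ij} = gamma(|i - j|),
                       (r_p)_i = gamma(i),   i,j = 1..p.
Substitute the sample gammas (Toeplitz matrix and right-hand side of size 1):
  Gamma_p = [[1.1974]]
  r_p     = [-0.4861]
With p = 1 this is the single equation gamma(0) phi_1 = gamma(1):
  phi_hat_1 = gamma(1) / gamma(0) = -0.4861 / 1.1974 = -0.4060.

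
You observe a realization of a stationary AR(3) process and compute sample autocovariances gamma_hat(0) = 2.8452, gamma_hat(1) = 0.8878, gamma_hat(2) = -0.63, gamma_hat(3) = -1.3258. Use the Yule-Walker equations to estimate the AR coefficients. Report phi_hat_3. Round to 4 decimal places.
\hat\phi_{3} = -0.3320

The Yule-Walker equations for an AR(p) process read, in matrix form,
  Gamma_p phi = r_p,   with   (Gamma_p)_{ij} = gamma(|i - j|),
                       (r_p)_i = gamma(i),   i,j = 1..p.
Substitute the sample gammas (Toeplitz matrix and right-hand side of size 3):
  Gamma_p = [[2.8452, 0.8878, -0.63], [0.8878, 2.8452, 0.8878], [-0.63, 0.8878, 2.8452]]
  r_p     = [0.8878, -0.63, -1.3258]
Written out (R1..R3):
  (R1) 2.8452 phi_1 + 0.8878 phi_2 - 0.63 phi_3 = 0.8878
  (R2) 0.8878 phi_1 + 2.8452 phi_2 + 0.8878 phi_3 = -0.63
  (R3) -0.63 phi_1 + 0.8878 phi_2 + 2.8452 phi_3 = -1.3258
Gaussian elimination:
  R2 <- R2 - (0.8878/2.8452) R1 = R2 - (0.312034) R1:  2.568176 phi_2 + 1.084382 phi_3 = -0.907024
  R3 <- R3 - (-0.63/2.8452) R1 = R3 - (-0.221426) R1:  1.084382 phi_2 + 2.705702 phi_3 = -1.129218
  R3 <- R3 - (1.084382/2.568176) R2 = R3 - (0.422238) R2:  2.247835 phi_3 = -0.746238
Back-substitution:
  phi_hat_3 = -0.746238 / 2.247835 = -0.331981
  phi_hat_2 = (-0.907024 - (1.084382)(-0.331981)) / 2.568176 = -0.213003
  phi_hat_1 = (0.8878 - (0.8878)(-0.213003) - (-0.63)(-0.331981)) / 2.8452 = 0.30499
So phi_hat = [0.3050, -0.2130, -0.3320].
Therefore phi_hat_3 = -0.3320.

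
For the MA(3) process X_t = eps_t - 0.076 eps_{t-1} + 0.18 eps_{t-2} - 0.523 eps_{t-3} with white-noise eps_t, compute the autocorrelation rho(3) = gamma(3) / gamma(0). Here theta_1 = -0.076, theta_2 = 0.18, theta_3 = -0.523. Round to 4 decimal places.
\rho(3) = -0.3987

For an MA(q) process with theta_0 = 1, the autocovariance is
  gamma(k) = sigma^2 * sum_{i=0..q-k} theta_i * theta_{i+k},
and rho(k) = gamma(k) / gamma(0). Sigma^2 cancels.
  numerator   = (1)*(-0.523) = -0.523.
  denominator = (1)^2 + (-0.076)^2 + (0.18)^2 + (-0.523)^2 = 1.311705.
  rho(3) = -0.523 / 1.311705 = -0.3987.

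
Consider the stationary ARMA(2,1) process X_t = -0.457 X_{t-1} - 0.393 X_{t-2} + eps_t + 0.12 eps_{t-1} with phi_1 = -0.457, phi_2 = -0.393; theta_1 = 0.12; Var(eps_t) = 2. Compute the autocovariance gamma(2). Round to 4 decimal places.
\gamma(2) = -0.6816

Multiply the model equation by X_{t-k} and take expectations. With theta_0 = psi_0 = 1 and psi_j the MA(infinity) weights, this gives
  gamma(k) - sum_i phi_i gamma(k-i) = c_k,
  c_k = sigma^2 * sum_{j=k..q} theta_j psi_{j-k}   (c_k = 0 for k > q),
using gamma(-m) = gamma(m).
psi-weights needed (psi_j = theta_j + sum_i phi_i psi_{j-i}):
  psi_1 = theta_1 + phi_1 = 0.12 + (-0.457) = -0.337
Right-hand sides:
  c_0 = sigma^2 (1 + theta_1 psi_1) = 2 * (1 + (0.12)(-0.337)) = 2 * 0.95956 = 1.91912
  c_1 = sigma^2 theta_1 = 2 * (0.12) = 0.24
  c_2 = 0
Equations for k = 0, 1, 2 (AR order 2, c_2 = 0):
  (E0) gamma(0) = phi_1 gamma(1) + phi_2 gamma(2) + c_0
  (E1) gamma(1) = phi_1 gamma(0) + phi_2 gamma(1) + c_1
  (E2) gamma(2) = phi_1 gamma(1) + phi_2 gamma(0)
From (E1): gamma(1) = A gamma(0) + B with
  A = phi_1 / (1 - phi_2) = -0.457 / 1.393 = -0.328069,   B = c_1 / (1 - phi_2) = 0.24 / 1.393 = 0.17229.
Insert (E2) into (E0): gamma(0) (1 - phi_2^2) = phi_1 (1 + phi_2) gamma(1) + c_0.
  phi_1 (1 + phi_2) = (-0.457)(0.607) = -0.277399,   1 - phi_2^2 = 0.845551.
Replace gamma(1) by A gamma(0) + B and collect gamma(0):
  gamma(0) [0.845551 - (-0.277399)(-0.328069)] = (-0.277399)(0.17229) + 1.91912
  gamma(0) * 0.754545 = 1.871327
  gamma(0) = 1.871327 / 0.754545 = 2.480073.
  gamma(1) = A gamma(0) + B = (-0.328069)(2.480073) + (0.17229) = -0.641345.
  gamma(2) = phi_1 gamma(1) + phi_2 gamma(0) = (-0.457)(-0.641345) + (-0.393)(2.480073) = -0.681574.
Therefore gamma(2) = -0.6816 (to 4 decimal places).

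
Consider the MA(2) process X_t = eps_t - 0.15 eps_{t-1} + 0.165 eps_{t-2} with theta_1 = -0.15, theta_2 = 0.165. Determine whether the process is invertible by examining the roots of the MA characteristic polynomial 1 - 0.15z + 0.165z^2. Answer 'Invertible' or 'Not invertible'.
\text{Invertible}

The MA(q) characteristic polynomial is P(z) = 1 - 0.15z + 0.165z^2.
Invertibility requires all roots to lie outside the unit circle, i.e. |z| > 1 for every root.
Set 1 + (-0.15) z + (0.165) z^2 = 0, i.e. a z^2 + b z + c = 0 with a = 0.165, b = -0.15, c = 1.
Discriminant D = b^2 - 4ac = (-0.15)^2 - 4*(0.165)*1 = 0.0225 - (0.66) = -0.6375.
D < 0, so the roots are the complex-conjugate pair z = (-b +/- i sqrt(-D)) / (2a) = 0.4545 +/- 2.4195i.
For a conjugate pair |z|^2 = z * conj(z) = (product of roots) = c/a = 1/(0.165) = 6.060606, so |z| = sqrt(6.060606) = 2.4618 for both roots.
Moduli of all roots: 2.4618, 2.4618.
All moduli strictly greater than 1? Yes.
Verdict: Invertible.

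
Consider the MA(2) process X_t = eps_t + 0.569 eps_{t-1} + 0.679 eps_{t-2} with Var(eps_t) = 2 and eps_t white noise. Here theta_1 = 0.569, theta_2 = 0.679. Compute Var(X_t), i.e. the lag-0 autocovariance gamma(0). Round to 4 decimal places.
\gamma(0) = 3.5696

For an MA(q) process X_t = eps_t + sum_i theta_i eps_{t-i} with
Var(eps_t) = sigma^2, the variance is
  gamma(0) = sigma^2 * (1 + sum_i theta_i^2).
  sum_i theta_i^2 = (0.569)^2 + (0.679)^2 = 0.323761 + 0.461041 = 0.784802.
  gamma(0) = 2 * (1 + 0.784802) = 2 * 1.784802 = 3.569604, which rounds to 3.5696.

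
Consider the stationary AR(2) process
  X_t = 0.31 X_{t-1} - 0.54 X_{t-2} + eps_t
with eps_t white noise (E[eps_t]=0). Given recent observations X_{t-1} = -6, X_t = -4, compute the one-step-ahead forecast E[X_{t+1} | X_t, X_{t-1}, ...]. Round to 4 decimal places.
E[X_{t+1} \mid \mathcal F_t] = 2.0000

For an AR(p) model X_t = c + sum_i phi_i X_{t-i} + eps_t, the
one-step-ahead conditional mean is
  E[X_{t+1} | X_t, ...] = c + sum_i phi_i X_{t+1-i}.
Substitute known values:
  E[X_{t+1} | ...] = (0.31) * (-4) + (-0.54) * (-6)
                   = 2.0000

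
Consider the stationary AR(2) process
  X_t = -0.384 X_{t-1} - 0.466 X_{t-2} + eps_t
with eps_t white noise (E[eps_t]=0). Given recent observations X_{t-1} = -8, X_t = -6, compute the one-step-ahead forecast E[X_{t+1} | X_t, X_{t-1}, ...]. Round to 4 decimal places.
E[X_{t+1} \mid \mathcal F_t] = 6.0320

For an AR(p) model X_t = c + sum_i phi_i X_{t-i} + eps_t, the
one-step-ahead conditional mean is
  E[X_{t+1} | X_t, ...] = c + sum_i phi_i X_{t+1-i}.
Substitute known values:
  E[X_{t+1} | ...] = (-0.384) * (-6) + (-0.466) * (-8)
                   = 6.0320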